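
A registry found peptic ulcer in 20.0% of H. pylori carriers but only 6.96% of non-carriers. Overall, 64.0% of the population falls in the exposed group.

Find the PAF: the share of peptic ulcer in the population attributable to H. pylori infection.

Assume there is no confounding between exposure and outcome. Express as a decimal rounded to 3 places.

p₁ = 0.2, p₀ = 0.0696.
Overall risk P(Y=1) = π·p₁ + (1−π)·p₀ = 0.64×0.2 + 0.36×0.0696 = 0.15306.
Under exogeneity, PAF = [P(Y=1) − p₀] / P(Y=1).
PAF = (0.15306 − 0.0696) / 0.15306 ≈ 0.5453

PAF ≈ 0.545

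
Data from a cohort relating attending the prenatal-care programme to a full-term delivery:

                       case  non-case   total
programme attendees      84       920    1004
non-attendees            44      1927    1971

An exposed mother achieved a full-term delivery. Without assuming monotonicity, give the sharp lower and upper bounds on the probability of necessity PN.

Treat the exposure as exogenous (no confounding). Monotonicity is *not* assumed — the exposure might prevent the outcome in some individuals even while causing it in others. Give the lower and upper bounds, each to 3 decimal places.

p₁ = P(outcome | exposed) = 84/1004 = 0.083665
p₀ = P(outcome | unexposed) = 44/1971 = 0.022324
Under exogeneity alone the bounds on PN are max{0,(p₁−p₀)/p₁} ≤ PN ≤ min{1,(1−p₀)/p₁}.
  lower = (p₁ − p₀)/p₁ = 0.061342 / 0.083665 ≈ 0.7332
  upper = min{1, (1 − p₀)/p₁} = 0.97768 / 0.083665 ≈ 11.6856 → capped at 1

0.733 ≤ PN ≤ 1.000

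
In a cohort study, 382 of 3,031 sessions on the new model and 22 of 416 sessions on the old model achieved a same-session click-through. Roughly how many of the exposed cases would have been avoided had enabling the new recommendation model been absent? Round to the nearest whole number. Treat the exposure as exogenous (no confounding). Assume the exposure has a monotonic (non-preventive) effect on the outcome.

about 222 cases

p₁ = P(outcome | exposed) = 382/3031 = 0.12603
p₀ = P(outcome | unexposed) = 22/416 = 0.052885
PN = (p₁ − p₀)/p₁ = (0.12603 − 0.052885) / 0.12603 ≈ 0.58038.
Attributable cases ≈ PN × (exposed cases) = 0.58038 × 382 ≈ 221.71.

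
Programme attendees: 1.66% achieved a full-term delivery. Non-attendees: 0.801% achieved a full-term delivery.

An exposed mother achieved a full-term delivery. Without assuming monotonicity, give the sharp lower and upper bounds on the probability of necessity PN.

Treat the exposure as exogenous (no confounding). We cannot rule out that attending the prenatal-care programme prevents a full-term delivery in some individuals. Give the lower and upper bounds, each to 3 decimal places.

p₁ = 0.0166, p₀ = 0.00801.
Under exogeneity alone the bounds on PN are max{0,(p₁−p₀)/p₁} ≤ PN ≤ min{1,(1−p₀)/p₁}.
  lower = (p₁ − p₀)/p₁ = 0.00859 / 0.0166 ≈ 0.5175
  upper = min{1, (1 − p₀)/p₁} = 0.99199 / 0.0166 ≈ 59.7584 → capped at 1

0.517 ≤ PN ≤ 1.000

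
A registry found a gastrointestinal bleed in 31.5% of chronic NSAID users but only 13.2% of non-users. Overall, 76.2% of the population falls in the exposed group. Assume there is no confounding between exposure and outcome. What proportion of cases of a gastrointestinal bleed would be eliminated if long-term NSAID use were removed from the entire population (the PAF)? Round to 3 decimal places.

p₁ = 0.315, p₀ = 0.132.
Overall risk P(Y=1) = π·p₁ + (1−π)·p₀ = 0.762×0.315 + 0.238×0.132 = 0.27145.
Under exogeneity, PAF = [P(Y=1) − p₀] / P(Y=1).
PAF = (0.27145 − 0.132) / 0.27145 ≈ 0.5137

PAF ≈ 0.514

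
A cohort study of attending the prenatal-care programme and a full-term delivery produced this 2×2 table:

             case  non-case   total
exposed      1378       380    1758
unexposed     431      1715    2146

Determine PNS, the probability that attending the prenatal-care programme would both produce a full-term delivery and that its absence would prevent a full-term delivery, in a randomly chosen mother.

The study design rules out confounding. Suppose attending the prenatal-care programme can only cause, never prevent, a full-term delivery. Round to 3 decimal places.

p₁ = P(outcome | exposed) = 1378/1758 = 0.78385
p₀ = P(outcome | unexposed) = 431/2146 = 0.20084
Under exogeneity and monotonicity, PNS = p₁ − p₀.
PNS = 0.78385 − 0.20084 = 0.58301

PNS ≈ 0.583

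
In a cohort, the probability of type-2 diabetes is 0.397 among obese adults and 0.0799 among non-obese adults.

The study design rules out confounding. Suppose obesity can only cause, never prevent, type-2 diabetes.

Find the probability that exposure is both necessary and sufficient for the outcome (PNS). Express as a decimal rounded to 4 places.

PNS ≈ 0.3171

Let p₁ = 0.397, p₀ = 0.0799.
Under exogeneity and monotonicity, PNS = p₁ − p₀.
PNS = 0.397 − 0.0799 = 0.3171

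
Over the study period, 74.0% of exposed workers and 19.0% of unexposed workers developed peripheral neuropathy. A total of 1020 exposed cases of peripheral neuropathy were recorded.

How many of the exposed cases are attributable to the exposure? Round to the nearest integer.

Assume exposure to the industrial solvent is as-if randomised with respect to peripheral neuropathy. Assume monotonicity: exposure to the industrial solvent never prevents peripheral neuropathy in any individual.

p₁ = 0.74, p₀ = 0.19.
PN = (p₁ − p₀)/p₁ = (0.74 − 0.19) / 0.74 ≈ 0.74324.
Attributable cases ≈ PN × (exposed cases) = 0.74324 × 1020 ≈ 758.11.

about 758 cases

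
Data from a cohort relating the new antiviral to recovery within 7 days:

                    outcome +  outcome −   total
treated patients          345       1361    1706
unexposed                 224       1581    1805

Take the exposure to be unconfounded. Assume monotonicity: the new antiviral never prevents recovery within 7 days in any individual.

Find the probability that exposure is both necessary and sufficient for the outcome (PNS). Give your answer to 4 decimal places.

p₁ = P(outcome | exposed) = 345/1706 = 0.20223
p₀ = P(outcome | unexposed) = 224/1805 = 0.1241
Under exogeneity and monotonicity, PNS = p₁ − p₀.
PNS = 0.20223 − 0.1241 = 0.078128

PNS ≈ 0.0781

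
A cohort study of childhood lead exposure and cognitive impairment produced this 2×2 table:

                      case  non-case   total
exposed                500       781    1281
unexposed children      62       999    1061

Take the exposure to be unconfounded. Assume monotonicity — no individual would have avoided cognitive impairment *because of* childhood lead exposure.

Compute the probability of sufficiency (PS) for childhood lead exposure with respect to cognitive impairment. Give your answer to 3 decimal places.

p₁ = P(outcome | exposed) = 500/1281 = 0.39032
p₀ = P(outcome | unexposed) = 62/1061 = 0.058435
Under exogeneity and monotonicity, PS = (p₁ − p₀)/(1 − p₀).
PS = (0.39032 − 0.058435) / 0.94156 ≈ 0.3525

PS ≈ 0.352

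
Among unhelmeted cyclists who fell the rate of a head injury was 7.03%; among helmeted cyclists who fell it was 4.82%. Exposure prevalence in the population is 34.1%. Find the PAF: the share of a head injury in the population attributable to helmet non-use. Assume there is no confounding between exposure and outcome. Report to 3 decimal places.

PAF ≈ 0.135

p₁ = 0.0703, p₀ = 0.0482.
Overall risk P(Y=1) = π·p₁ + (1−π)·p₀ = 0.341×0.0703 + 0.659×0.0482 = 0.055736.
Under exogeneity, PAF = [P(Y=1) − p₀] / P(Y=1).
PAF = (0.055736 − 0.0482) / 0.055736 ≈ 0.1352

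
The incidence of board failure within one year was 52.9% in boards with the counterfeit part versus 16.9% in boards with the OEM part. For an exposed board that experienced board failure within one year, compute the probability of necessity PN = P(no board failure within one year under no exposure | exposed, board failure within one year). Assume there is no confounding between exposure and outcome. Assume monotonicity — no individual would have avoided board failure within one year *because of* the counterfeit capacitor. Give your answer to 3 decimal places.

p₁ = 0.529, p₀ = 0.169.
Under exogeneity and monotonicity, PN = (p₁ − p₀) / p₁.
PN = (0.529 − 0.169) / 0.529 = 0.36 / 0.529 ≈ 0.6805

PN ≈ 0.681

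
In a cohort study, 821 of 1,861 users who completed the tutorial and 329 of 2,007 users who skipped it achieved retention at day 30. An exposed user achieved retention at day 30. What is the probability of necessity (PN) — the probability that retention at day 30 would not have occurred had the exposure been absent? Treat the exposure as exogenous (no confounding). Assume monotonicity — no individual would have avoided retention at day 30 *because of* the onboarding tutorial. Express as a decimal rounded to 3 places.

PN ≈ 0.628

p₁ = P(outcome | exposed) = 821/1861 = 0.44116
p₀ = P(outcome | unexposed) = 329/2007 = 0.16393
Under exogeneity and monotonicity, PN = (p₁ − p₀) / p₁.
PN = (0.44116 − 0.16393) / 0.44116 = 0.27723 / 0.44116 ≈ 0.6284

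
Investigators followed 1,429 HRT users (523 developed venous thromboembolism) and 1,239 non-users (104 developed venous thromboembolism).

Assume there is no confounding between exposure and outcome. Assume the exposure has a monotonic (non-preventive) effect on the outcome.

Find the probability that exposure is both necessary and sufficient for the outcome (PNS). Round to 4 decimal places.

p₁ = P(outcome | exposed) = 523/1429 = 0.36599
p₀ = P(outcome | unexposed) = 104/1239 = 0.083939
Under exogeneity and monotonicity, PNS = p₁ − p₀.
PNS = 0.36599 − 0.083939 = 0.28205

PNS ≈ 0.2821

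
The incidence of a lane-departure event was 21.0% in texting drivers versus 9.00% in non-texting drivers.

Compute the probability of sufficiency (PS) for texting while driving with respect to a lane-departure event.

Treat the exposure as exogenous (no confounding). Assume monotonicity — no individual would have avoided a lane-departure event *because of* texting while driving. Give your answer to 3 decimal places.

PS ≈ 0.132

p₁ = 0.21, p₀ = 0.09.
Under exogeneity and monotonicity, PS = (p₁ − p₀) / (1 − p₀).
PS = (0.21 − 0.09) / (1 − 0.09) = 0.12 / 0.91 ≈ 0.1319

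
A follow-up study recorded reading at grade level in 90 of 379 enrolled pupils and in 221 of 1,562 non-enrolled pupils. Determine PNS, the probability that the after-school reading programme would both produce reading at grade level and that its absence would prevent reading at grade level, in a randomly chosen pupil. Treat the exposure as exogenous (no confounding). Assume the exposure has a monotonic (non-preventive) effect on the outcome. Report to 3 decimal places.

PNS ≈ 0.096

p₁ = P(outcome | exposed) = 90/379 = 0.23747
p₀ = P(outcome | unexposed) = 221/1562 = 0.14149
Under exogeneity and monotonicity, PNS = p₁ − p₀.
PNS = 0.23747 − 0.14149 = 0.095982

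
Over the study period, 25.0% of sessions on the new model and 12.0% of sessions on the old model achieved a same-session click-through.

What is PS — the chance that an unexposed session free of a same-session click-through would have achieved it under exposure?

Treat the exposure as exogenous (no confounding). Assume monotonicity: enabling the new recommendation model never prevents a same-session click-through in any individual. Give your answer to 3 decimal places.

PS ≈ 0.148

p₁ = 0.25, p₀ = 0.12.
Under exogeneity and monotonicity, PS = (p₁ − p₀) / (1 − p₀).
PS = (0.25 − 0.12) / (1 − 0.12) = 0.13 / 0.88 ≈ 0.1477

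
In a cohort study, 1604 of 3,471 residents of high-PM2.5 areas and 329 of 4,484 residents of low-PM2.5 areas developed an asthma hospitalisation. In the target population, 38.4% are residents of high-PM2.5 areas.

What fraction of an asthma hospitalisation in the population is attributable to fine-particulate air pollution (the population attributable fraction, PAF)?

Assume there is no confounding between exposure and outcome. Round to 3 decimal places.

p₁ = P(outcome | exposed) = 1604/3471 = 0.46211
p₀ = P(outcome | unexposed) = 329/4484 = 0.073372
Overall risk P(Y=1) = π·p₁ + (1−π)·p₀ = 0.384×0.46211 + 0.616×0.073372 = 0.22265.
Under exogeneity, PAF = [P(Y=1) − p₀] / P(Y=1).
PAF = (0.22265 − 0.073372) / 0.22265 ≈ 0.6705

PAF ≈ 0.670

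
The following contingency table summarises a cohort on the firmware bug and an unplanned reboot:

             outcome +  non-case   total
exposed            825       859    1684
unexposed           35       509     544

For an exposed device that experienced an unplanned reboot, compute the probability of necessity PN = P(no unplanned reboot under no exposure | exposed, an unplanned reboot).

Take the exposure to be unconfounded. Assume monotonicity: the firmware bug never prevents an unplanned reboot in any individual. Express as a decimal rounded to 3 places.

p₁ = P(outcome | exposed) = 825/1684 = 0.4899
p₀ = P(outcome | unexposed) = 35/544 = 0.064338
Under exogeneity and monotonicity, PN = (p₁ − p₀)/p₁.
PN = (0.4899 − 0.064338) / 0.4899 ≈ 0.8687

PN ≈ 0.869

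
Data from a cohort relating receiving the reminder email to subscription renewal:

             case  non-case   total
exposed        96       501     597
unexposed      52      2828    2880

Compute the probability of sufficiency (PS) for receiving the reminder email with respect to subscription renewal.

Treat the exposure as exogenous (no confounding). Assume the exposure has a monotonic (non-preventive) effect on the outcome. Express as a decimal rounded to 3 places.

PS ≈ 0.145

p₁ = P(outcome | exposed) = 96/597 = 0.1608
p₀ = P(outcome | unexposed) = 52/2880 = 0.018056
Under exogeneity and monotonicity, PS = (p₁ − p₀)/(1 − p₀).
PS = (0.1608 − 0.018056) / 0.98194 ≈ 0.1454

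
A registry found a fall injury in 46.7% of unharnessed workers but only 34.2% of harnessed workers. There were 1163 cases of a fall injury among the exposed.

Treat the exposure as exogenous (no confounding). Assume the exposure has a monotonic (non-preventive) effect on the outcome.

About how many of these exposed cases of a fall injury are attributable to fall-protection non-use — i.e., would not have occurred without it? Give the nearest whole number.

about 311 cases

p₁ = 0.467, p₀ = 0.342.
PN = (p₁ − p₀)/p₁ = (0.467 − 0.342) / 0.467 ≈ 0.26767.
Attributable cases ≈ PN × (exposed cases) = 0.26767 × 1163 ≈ 311.30.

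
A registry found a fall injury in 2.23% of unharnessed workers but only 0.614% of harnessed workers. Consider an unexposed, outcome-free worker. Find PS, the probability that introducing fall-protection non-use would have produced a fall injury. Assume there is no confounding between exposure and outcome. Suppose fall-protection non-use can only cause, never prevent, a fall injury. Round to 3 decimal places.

PS ≈ 0.016

p₁ = 0.0223, p₀ = 0.00614.
Under exogeneity and monotonicity, PS = (p₁ − p₀) / (1 − p₀).
PS = (0.0223 − 0.00614) / (1 − 0.00614) = 0.01616 / 0.99386 ≈ 0.0163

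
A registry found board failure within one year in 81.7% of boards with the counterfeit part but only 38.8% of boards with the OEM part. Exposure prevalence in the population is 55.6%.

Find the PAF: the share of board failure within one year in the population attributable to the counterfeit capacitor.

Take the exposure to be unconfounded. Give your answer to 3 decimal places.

p₁ = 0.817, p₀ = 0.388.
Overall risk P(Y=1) = π·p₁ + (1−π)·p₀ = 0.556×0.817 + 0.444×0.388 = 0.62652.
Under exogeneity, PAF = [P(Y=1) − p₀] / P(Y=1).
PAF = (0.62652 − 0.388) / 0.62652 ≈ 0.3807

PAF ≈ 0.381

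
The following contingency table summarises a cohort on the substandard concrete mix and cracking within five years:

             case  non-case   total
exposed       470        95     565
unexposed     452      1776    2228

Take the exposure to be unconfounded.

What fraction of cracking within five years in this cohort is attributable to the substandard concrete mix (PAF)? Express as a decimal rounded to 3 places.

p₁ = P(outcome | exposed) = 470/565 = 0.83186
p₀ = P(outcome | unexposed) = 452/2228 = 0.20287
Exposure prevalence π = 565/2793 = 0.20229; overall risk P(Y=1) = 0.33011.
Under exogeneity, PAF = [P(Y=1) − p₀]/P(Y=1).
PAF = (0.33011 − 0.20287) / 0.33011 ≈ 0.3854

PAF ≈ 0.385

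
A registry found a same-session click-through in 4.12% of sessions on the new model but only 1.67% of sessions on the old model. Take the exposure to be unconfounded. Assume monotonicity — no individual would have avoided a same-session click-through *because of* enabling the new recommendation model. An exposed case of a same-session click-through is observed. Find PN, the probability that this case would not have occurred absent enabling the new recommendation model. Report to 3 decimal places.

p₁ = 0.0412, p₀ = 0.0167.
Under exogeneity and monotonicity, PN = (p₁ − p₀) / p₁.
PN = (0.0412 − 0.0167) / 0.0412 = 0.0245 / 0.0412 ≈ 0.5947

PN ≈ 0.595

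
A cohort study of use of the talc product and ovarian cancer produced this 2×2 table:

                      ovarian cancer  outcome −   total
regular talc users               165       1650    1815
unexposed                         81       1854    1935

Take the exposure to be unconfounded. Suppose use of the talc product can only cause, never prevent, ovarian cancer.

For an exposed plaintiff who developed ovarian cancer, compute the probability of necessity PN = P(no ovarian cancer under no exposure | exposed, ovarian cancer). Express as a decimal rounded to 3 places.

p₁ = P(outcome | exposed) = 165/1815 = 0.090909
p₀ = P(outcome | unexposed) = 81/1935 = 0.04186
Under exogeneity and monotonicity, PN = (p₁ − p₀)/p₁.
PN = (0.090909 − 0.04186) / 0.090909 ≈ 0.5395

PN ≈ 0.540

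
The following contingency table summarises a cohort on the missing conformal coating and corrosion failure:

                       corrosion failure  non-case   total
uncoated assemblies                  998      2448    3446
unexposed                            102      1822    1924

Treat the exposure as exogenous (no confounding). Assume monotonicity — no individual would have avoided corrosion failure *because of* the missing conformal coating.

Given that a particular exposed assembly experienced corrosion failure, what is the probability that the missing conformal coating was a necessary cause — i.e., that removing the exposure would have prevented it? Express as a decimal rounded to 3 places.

p₁ = P(outcome | exposed) = 998/3446 = 0.28961
p₀ = P(outcome | unexposed) = 102/1924 = 0.053015
Under exogeneity and monotonicity, PN = (p₁ − p₀)/p₁.
PN = (0.28961 − 0.053015) / 0.28961 ≈ 0.8169

PN ≈ 0.817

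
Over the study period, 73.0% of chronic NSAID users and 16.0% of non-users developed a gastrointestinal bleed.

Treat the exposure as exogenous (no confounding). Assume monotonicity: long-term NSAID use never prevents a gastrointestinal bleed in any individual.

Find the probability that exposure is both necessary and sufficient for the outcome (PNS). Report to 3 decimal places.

p₁ = 0.73, p₀ = 0.16.
Under exogeneity and monotonicity, PNS = p₁ − p₀.
PNS = 0.73 − 0.16 = 0.57

PNS ≈ 0.570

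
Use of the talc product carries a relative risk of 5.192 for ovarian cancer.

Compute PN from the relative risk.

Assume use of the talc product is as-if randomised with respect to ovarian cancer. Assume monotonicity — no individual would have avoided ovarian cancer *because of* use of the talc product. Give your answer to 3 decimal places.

Under exogeneity and monotonicity, PN = (RR − 1) / RR = 1 − 1/RR.
PN = (5.192 − 1) / 5.192 = 4.192 / 5.192 ≈ 0.8074

PN ≈ 0.807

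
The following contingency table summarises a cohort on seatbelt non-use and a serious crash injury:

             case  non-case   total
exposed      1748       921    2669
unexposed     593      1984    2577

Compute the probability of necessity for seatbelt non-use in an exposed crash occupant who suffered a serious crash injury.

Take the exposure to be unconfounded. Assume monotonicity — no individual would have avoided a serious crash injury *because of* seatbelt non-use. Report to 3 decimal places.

PN ≈ 0.649

p₁ = P(outcome | exposed) = 1748/2669 = 0.65493
p₀ = P(outcome | unexposed) = 593/2577 = 0.23011
Under exogeneity and monotonicity, PN = (p₁ − p₀) / p₁.
PN = (0.65493 − 0.23011) / 0.65493 = 0.42481 / 0.65493 ≈ 0.6486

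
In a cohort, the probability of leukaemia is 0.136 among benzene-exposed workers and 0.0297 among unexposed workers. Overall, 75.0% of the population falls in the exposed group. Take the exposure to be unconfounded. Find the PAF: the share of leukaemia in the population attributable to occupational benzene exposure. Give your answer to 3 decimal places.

Let p₁ = 0.136, p₀ = 0.0297.
Overall risk P(Y=1) = π·p₁ + (1−π)·p₀ = 0.75×0.136 + 0.25×0.0297 = 0.10943.
Under exogeneity, PAF = [P(Y=1) − p₀] / P(Y=1).
PAF = (0.10943 − 0.0297) / 0.10943 ≈ 0.7286

PAF ≈ 0.729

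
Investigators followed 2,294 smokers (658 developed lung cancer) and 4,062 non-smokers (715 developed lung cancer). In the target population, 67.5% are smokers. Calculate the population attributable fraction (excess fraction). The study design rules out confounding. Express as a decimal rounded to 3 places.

p₁ = P(outcome | exposed) = 658/2294 = 0.28684
p₀ = P(outcome | unexposed) = 715/4062 = 0.17602
Overall risk P(Y=1) = π·p₁ + (1−π)·p₀ = 0.675×0.28684 + 0.325×0.17602 = 0.25082.
Under exogeneity, PAF = [P(Y=1) − p₀] / P(Y=1).
PAF = (0.25082 − 0.17602) / 0.25082 ≈ 0.2982

PAF ≈ 0.298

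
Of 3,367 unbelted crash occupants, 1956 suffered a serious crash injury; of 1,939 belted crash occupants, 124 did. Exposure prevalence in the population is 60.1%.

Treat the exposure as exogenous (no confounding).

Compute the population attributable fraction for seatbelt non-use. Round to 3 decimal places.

PAF ≈ 0.829

p₁ = P(outcome | exposed) = 1956/3367 = 0.58093
p₀ = P(outcome | unexposed) = 124/1939 = 0.06395
Overall risk P(Y=1) = π·p₁ + (1−π)·p₀ = 0.601×0.58093 + 0.399×0.06395 = 0.37466.
Under exogeneity, PAF = [P(Y=1) − p₀] / P(Y=1).
PAF = (0.37466 − 0.06395) / 0.37466 ≈ 0.8293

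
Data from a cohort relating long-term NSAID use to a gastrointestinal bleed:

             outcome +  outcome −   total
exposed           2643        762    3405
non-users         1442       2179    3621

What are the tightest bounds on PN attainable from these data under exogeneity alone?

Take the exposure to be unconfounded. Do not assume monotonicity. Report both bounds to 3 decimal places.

p₁ = P(outcome | exposed) = 2643/3405 = 0.77621
p₀ = P(outcome | unexposed) = 1442/3621 = 0.39823
Under exogeneity alone the bounds on PN are max{0,(p₁−p₀)/p₁} ≤ PN ≤ min{1,(1−p₀)/p₁}.
  lower = (p₁ − p₀)/p₁ = 0.37798 / 0.77621 ≈ 0.4870
  upper = min{1, (1 − p₀)/p₁} = 0.60177 / 0.77621 ≈ 0.7753

0.487 ≤ PN ≤ 0.775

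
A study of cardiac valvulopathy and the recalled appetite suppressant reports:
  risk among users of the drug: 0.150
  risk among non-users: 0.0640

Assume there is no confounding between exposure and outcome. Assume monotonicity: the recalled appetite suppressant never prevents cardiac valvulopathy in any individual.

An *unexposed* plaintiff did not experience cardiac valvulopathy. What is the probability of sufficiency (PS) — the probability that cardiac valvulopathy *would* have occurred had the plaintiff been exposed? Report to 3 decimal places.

PS ≈ 0.092

Let p₁ = 0.15, p₀ = 0.064.
Under exogeneity and monotonicity, PS = (p₁ − p₀) / (1 − p₀).
PS = (0.15 − 0.064) / (1 − 0.064) = 0.086 / 0.936 ≈ 0.0919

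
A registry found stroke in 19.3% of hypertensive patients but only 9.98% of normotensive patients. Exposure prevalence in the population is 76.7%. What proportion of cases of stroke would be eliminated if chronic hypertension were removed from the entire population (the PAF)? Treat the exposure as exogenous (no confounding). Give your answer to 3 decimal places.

p₁ = 0.193, p₀ = 0.0998.
Overall risk P(Y=1) = π·p₁ + (1−π)·p₀ = 0.767×0.193 + 0.233×0.0998 = 0.17128.
Under exogeneity, PAF = [P(Y=1) − p₀] / P(Y=1).
PAF = (0.17128 − 0.0998) / 0.17128 ≈ 0.4173

PAF ≈ 0.417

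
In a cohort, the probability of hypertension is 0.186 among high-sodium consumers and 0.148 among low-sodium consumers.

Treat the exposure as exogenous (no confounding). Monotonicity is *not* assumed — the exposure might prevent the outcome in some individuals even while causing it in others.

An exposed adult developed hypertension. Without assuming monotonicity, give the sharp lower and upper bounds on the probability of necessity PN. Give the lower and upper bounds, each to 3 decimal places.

Let p₁ = 0.186, p₀ = 0.148.
Under exogeneity alone the bounds on PN are max{0,(p₁−p₀)/p₁} ≤ PN ≤ min{1,(1−p₀)/p₁}.
  lower = (p₁ − p₀)/p₁ = 0.038 / 0.186 ≈ 0.2043
  upper = min{1, (1 − p₀)/p₁} = 0.852 / 0.186 ≈ 4.5806 → capped at 1

0.204 ≤ PN ≤ 1.000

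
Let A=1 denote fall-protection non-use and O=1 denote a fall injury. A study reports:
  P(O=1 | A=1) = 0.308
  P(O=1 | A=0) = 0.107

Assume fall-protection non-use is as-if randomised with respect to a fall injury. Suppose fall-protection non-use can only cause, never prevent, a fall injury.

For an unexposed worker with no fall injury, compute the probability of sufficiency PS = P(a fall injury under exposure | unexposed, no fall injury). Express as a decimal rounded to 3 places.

Let p₁ = 0.308, p₀ = 0.107.
Under exogeneity and monotonicity, PS = (p₁ − p₀) / (1 − p₀).
PS = (0.308 − 0.107) / (1 − 0.107) = 0.201 / 0.893 ≈ 0.2251

PS ≈ 0.225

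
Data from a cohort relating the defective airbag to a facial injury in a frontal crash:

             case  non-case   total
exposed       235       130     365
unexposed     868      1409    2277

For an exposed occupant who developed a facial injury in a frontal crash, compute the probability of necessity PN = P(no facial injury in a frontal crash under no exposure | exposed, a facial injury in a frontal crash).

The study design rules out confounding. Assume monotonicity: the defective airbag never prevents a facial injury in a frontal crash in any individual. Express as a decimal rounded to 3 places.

p₁ = P(outcome | exposed) = 235/365 = 0.64384
p₀ = P(outcome | unexposed) = 868/2277 = 0.3812
Under exogeneity and monotonicity, PN = (p₁ − p₀)/p₁.
PN = (0.64384 − 0.3812) / 0.64384 ≈ 0.4079

PN ≈ 0.408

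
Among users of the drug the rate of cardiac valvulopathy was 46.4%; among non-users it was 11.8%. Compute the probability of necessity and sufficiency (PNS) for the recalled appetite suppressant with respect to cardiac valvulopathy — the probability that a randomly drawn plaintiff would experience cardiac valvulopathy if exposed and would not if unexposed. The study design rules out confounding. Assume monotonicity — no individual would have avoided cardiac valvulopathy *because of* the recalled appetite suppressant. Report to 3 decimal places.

p₁ = 0.464, p₀ = 0.118.
Under exogeneity and monotonicity, PNS = p₁ − p₀.
PNS = 0.464 − 0.118 = 0.346

PNS ≈ 0.346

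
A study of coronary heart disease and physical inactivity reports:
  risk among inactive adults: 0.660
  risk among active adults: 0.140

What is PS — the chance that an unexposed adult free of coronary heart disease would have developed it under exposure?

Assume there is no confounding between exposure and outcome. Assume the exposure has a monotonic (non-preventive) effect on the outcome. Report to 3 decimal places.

PS ≈ 0.605

Let p₁ = 0.66, p₀ = 0.14.
Under exogeneity and monotonicity, PS = (p₁ − p₀) / (1 − p₀).
PS = (0.66 − 0.14) / (1 − 0.14) = 0.52 / 0.86 ≈ 0.6047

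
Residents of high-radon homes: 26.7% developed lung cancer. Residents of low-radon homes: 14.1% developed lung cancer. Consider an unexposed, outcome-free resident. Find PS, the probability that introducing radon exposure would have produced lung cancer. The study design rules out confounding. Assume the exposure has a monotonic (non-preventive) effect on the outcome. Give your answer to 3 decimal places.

PS ≈ 0.147

p₁ = 0.267, p₀ = 0.141.
Under exogeneity and monotonicity, PS = (p₁ − p₀) / (1 − p₀).
PS = (0.267 − 0.141) / (1 − 0.141) = 0.126 / 0.859 ≈ 0.1467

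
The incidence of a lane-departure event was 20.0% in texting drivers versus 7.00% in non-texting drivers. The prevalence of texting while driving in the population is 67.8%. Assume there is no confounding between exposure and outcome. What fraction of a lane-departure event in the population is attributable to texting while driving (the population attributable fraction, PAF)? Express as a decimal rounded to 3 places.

PAF ≈ 0.557

p₁ = 0.2, p₀ = 0.07.
Overall risk P(Y=1) = π·p₁ + (1−π)·p₀ = 0.678×0.2 + 0.322×0.07 = 0.15814.
Under exogeneity, PAF = [P(Y=1) − p₀] / P(Y=1).
PAF = (0.15814 − 0.07) / 0.15814 ≈ 0.5574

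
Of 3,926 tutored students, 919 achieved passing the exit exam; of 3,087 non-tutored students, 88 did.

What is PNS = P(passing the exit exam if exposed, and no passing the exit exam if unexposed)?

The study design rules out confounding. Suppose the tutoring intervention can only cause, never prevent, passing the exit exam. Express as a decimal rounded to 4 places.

p₁ = P(outcome | exposed) = 919/3926 = 0.23408
p₀ = P(outcome | unexposed) = 88/3087 = 0.028507
Under exogeneity and monotonicity, PNS = p₁ − p₀.
PNS = 0.23408 − 0.028507 = 0.20557

PNS ≈ 0.2056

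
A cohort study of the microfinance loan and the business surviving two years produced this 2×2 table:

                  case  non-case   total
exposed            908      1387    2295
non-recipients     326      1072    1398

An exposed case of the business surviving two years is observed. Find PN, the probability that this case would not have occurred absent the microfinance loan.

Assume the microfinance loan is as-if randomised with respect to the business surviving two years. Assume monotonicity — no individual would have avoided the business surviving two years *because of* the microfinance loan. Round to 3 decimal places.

p₁ = P(outcome | exposed) = 908/2295 = 0.39564
p₀ = P(outcome | unexposed) = 326/1398 = 0.23319
Under exogeneity and monotonicity, PN = (p₁ − p₀)/p₁.
PN = (0.39564 − 0.23319) / 0.39564 ≈ 0.4106

PN ≈ 0.411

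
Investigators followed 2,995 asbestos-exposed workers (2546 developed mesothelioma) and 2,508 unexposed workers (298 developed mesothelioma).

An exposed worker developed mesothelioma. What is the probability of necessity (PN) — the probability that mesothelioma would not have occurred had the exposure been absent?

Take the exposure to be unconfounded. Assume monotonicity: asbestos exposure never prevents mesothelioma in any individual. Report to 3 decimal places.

PN ≈ 0.860

p₁ = P(outcome | exposed) = 2546/2995 = 0.85008
p₀ = P(outcome | unexposed) = 298/2508 = 0.11882
Under exogeneity and monotonicity, PN = (p₁ − p₀) / p₁.
PN = (0.85008 − 0.11882) / 0.85008 = 0.73126 / 0.85008 ≈ 0.8602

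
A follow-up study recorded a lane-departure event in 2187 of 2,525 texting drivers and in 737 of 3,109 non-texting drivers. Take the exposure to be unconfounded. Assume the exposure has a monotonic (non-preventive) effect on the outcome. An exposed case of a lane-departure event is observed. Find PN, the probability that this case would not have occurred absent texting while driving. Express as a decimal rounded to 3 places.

PN ≈ 0.726

p₁ = P(outcome | exposed) = 2187/2525 = 0.86614
p₀ = P(outcome | unexposed) = 737/3109 = 0.23705
Under exogeneity and monotonicity, PN = (p₁ − p₀) / p₁.
PN = (0.86614 − 0.23705) / 0.86614 = 0.62908 / 0.86614 ≈ 0.7263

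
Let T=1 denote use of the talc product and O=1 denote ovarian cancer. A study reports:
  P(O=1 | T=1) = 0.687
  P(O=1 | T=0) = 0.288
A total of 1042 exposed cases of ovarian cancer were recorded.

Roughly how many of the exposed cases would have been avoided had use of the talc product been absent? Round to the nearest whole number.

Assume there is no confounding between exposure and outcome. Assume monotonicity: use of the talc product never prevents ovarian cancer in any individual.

Let p₁ = 0.687, p₀ = 0.288.
PN = (p₁ − p₀)/p₁ = (0.687 − 0.288) / 0.687 ≈ 0.58079.
Attributable cases ≈ PN × (exposed cases) = 0.58079 × 1042 ≈ 605.18.

about 605 cases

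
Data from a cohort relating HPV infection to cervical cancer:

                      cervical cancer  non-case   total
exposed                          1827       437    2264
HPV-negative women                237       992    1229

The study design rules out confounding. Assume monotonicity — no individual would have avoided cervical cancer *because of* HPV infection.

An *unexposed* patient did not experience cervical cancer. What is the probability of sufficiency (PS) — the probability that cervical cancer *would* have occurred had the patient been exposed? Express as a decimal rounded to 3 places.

p₁ = P(outcome | exposed) = 1827/2264 = 0.80698
p₀ = P(outcome | unexposed) = 237/1229 = 0.19284
Under exogeneity and monotonicity, PS = (p₁ − p₀)/(1 − p₀).
PS = (0.80698 − 0.19284) / 0.80716 ≈ 0.7609

PS ≈ 0.761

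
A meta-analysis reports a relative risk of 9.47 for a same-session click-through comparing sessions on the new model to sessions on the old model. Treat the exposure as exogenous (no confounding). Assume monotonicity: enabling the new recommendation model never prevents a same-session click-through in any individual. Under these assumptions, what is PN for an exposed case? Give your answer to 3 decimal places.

PN ≈ 0.894

Under exogeneity and monotonicity, PN = (RR − 1) / RR = 1 − 1/RR.
PN = (9.47 − 1) / 9.47 = 8.47 / 9.47 ≈ 0.8944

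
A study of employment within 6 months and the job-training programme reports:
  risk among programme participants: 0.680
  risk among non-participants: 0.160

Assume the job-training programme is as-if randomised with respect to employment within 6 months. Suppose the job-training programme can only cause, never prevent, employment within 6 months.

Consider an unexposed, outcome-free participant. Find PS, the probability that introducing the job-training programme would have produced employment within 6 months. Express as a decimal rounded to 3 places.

PS ≈ 0.619

Let p₁ = 0.68, p₀ = 0.16.
Under exogeneity and monotonicity, PS = (p₁ − p₀) / (1 − p₀).
PS = (0.68 − 0.16) / (1 − 0.16) = 0.52 / 0.84 ≈ 0.6190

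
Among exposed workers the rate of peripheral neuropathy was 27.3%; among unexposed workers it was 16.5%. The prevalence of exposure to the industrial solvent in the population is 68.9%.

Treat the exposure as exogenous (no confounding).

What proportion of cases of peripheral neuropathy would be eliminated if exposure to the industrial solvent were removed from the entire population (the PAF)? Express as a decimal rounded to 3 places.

p₁ = 0.273, p₀ = 0.165.
Overall risk P(Y=1) = π·p₁ + (1−π)·p₀ = 0.689×0.273 + 0.311×0.165 = 0.23941.
Under exogeneity, PAF = [P(Y=1) − p₀] / P(Y=1).
PAF = (0.23941 − 0.165) / 0.23941 ≈ 0.3108

PAF ≈ 0.311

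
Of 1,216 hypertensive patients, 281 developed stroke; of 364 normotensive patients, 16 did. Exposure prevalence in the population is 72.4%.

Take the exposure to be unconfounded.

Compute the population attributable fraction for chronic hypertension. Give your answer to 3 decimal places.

PAF ≈ 0.755

p₁ = P(outcome | exposed) = 281/1216 = 0.23109
p₀ = P(outcome | unexposed) = 16/364 = 0.043956
Overall risk P(Y=1) = π·p₁ + (1−π)·p₀ = 0.724×0.23109 + 0.276×0.043956 = 0.17944.
Under exogeneity, PAF = [P(Y=1) − p₀] / P(Y=1).
PAF = (0.17944 − 0.043956) / 0.17944 ≈ 0.7550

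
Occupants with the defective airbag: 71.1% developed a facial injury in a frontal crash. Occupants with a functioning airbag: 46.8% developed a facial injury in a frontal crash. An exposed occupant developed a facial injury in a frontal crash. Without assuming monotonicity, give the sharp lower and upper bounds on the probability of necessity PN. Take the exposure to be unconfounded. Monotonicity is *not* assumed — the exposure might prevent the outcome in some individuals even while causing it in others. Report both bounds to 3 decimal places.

0.342 ≤ PN ≤ 0.748

p₁ = 0.711, p₀ = 0.468.
Under exogeneity alone the bounds on PN are max{0,(p₁−p₀)/p₁} ≤ PN ≤ min{1,(1−p₀)/p₁}.
  lower = (p₁ − p₀)/p₁ = 0.243 / 0.711 ≈ 0.3418
  upper = min{1, (1 − p₀)/p₁} = 0.532 / 0.711 ≈ 0.7482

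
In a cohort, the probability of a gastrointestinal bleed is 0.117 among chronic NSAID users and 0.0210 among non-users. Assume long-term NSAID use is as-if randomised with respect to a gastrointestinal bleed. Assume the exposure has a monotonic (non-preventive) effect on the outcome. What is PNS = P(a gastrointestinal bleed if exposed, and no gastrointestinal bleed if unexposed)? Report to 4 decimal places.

PNS ≈ 0.0960

Let p₁ = 0.117, p₀ = 0.021.
Under exogeneity and monotonicity, PNS = p₁ − p₀.
PNS = 0.117 − 0.021 = 0.096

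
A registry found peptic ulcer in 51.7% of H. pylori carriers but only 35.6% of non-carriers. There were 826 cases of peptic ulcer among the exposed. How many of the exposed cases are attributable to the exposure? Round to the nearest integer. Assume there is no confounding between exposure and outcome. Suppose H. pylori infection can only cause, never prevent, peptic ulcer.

p₁ = 0.517, p₀ = 0.356.
PN = (p₁ − p₀)/p₁ = (0.517 − 0.356) / 0.517 ≈ 0.31141.
Attributable cases ≈ PN × (exposed cases) = 0.31141 × 826 ≈ 257.23.

about 257 cases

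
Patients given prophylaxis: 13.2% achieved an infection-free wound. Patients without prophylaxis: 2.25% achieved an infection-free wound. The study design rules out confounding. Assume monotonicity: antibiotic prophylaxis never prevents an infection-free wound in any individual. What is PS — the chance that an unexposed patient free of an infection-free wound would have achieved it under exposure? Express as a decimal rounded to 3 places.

PS ≈ 0.112

p₁ = 0.132, p₀ = 0.0225.
Under exogeneity and monotonicity, PS = (p₁ − p₀) / (1 − p₀).
PS = (0.132 − 0.0225) / (1 − 0.0225) = 0.1095 / 0.9775 ≈ 0.1120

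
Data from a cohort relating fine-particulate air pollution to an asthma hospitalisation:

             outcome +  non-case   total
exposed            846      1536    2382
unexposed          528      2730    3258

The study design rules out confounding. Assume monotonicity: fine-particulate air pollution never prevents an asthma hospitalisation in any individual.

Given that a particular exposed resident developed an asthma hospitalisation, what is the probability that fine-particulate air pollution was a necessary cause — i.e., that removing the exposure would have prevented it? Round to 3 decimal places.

p₁ = P(outcome | exposed) = 846/2382 = 0.35516
p₀ = P(outcome | unexposed) = 528/3258 = 0.16206
Under exogeneity and monotonicity, PN = (p₁ − p₀)/p₁.
PN = (0.35516 − 0.16206) / 0.35516 ≈ 0.5437

PN ≈ 0.544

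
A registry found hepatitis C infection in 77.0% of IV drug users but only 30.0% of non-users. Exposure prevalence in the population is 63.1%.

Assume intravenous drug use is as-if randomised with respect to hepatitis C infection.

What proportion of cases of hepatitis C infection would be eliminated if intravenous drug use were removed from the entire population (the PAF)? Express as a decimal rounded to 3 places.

p₁ = 0.77, p₀ = 0.3.
Overall risk P(Y=1) = π·p₁ + (1−π)·p₀ = 0.631×0.77 + 0.369×0.3 = 0.59657.
Under exogeneity, PAF = [P(Y=1) − p₀] / P(Y=1).
PAF = (0.59657 − 0.3) / 0.59657 ≈ 0.4971

PAF ≈ 0.497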